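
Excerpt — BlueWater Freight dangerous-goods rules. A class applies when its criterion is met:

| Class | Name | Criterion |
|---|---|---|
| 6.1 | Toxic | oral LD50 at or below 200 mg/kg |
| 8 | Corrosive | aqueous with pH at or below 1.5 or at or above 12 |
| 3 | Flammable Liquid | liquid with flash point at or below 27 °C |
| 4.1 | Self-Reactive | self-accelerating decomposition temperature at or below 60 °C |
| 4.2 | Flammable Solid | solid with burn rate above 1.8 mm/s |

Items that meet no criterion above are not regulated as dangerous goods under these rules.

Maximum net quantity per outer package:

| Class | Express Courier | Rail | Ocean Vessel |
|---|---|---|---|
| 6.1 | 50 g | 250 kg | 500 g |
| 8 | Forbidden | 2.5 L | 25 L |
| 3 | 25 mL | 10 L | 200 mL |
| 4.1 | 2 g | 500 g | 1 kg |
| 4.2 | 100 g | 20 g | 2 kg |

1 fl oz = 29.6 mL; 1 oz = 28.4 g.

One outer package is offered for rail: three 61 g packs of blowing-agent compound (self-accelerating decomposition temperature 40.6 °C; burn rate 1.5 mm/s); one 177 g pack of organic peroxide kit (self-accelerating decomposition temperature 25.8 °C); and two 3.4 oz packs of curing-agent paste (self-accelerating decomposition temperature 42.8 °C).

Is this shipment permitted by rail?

No

The blowing-agent compound has self-accelerating decomposition temperature 40.6 °C, which is ≤ 60 °C, so it is Class 4.1 (Self-Reactive).
Organic peroxide kit: self-accelerating decomposition temperature 25.8 °C ≤ 60 °C → Class 4.1 (Self-Reactive).
The curing-agent paste has self-accelerating decomposition temperature 42.8 °C, which is ≤ 60 °C, so it is Class 4.1 (Self-Reactive).
Total Class 4.1: (three 61 g packs = 183 g) + 177 g + (two 3.4 oz packs = 193.12 g) = 553.12 g.
553.12 g > 500 g (rail limit, Class 4.1) — over the limit.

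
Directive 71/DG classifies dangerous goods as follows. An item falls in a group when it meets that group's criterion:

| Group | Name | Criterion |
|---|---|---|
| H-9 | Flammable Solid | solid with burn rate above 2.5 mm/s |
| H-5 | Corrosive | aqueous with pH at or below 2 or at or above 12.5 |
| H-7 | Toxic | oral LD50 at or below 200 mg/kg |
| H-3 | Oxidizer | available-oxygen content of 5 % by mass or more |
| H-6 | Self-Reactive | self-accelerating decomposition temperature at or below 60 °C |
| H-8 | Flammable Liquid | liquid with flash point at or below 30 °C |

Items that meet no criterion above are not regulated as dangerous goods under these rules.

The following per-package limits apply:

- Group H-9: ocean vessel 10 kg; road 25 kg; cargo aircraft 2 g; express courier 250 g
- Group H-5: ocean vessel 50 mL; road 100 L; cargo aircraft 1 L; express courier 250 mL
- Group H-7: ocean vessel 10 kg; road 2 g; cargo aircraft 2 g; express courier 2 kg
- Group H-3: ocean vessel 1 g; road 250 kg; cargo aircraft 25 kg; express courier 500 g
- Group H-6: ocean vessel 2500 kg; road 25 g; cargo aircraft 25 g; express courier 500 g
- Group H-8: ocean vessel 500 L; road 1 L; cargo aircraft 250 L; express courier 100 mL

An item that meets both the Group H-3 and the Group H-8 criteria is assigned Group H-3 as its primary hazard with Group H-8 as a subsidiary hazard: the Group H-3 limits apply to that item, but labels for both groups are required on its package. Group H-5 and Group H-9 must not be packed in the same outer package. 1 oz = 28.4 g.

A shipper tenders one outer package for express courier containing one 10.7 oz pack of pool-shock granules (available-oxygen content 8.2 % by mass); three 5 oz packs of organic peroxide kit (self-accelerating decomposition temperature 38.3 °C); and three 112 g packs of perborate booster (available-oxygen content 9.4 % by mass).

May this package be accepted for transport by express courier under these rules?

No

With available-oxygen content 8.2 % by mass (≥ 5 % by mass), the pool-shock granules fall in Group H-3.
With self-accelerating decomposition temperature 38.3 °C (≤ 60 °C), the organic peroxide kit falls in Group H-6.
With available-oxygen content 9.4 % by mass (≥ 5 % by mass), the perborate booster falls in Group H-3.
Group H-3 net quantity: (one 10.7 oz pack = 303.88 g) + (three 112 g packs = 336 g) = 639.88 g.
639.88 g > 500 g (express courier limit, Group H-3) — over the limit.
Group H-6 quantity: three 5 oz packs = 426 g.
That is within the Group H-6 express courier limit of 500 g.
The segregation rule (Group H-5 with Group H-9) does not apply to Group H-3 with Group H-6.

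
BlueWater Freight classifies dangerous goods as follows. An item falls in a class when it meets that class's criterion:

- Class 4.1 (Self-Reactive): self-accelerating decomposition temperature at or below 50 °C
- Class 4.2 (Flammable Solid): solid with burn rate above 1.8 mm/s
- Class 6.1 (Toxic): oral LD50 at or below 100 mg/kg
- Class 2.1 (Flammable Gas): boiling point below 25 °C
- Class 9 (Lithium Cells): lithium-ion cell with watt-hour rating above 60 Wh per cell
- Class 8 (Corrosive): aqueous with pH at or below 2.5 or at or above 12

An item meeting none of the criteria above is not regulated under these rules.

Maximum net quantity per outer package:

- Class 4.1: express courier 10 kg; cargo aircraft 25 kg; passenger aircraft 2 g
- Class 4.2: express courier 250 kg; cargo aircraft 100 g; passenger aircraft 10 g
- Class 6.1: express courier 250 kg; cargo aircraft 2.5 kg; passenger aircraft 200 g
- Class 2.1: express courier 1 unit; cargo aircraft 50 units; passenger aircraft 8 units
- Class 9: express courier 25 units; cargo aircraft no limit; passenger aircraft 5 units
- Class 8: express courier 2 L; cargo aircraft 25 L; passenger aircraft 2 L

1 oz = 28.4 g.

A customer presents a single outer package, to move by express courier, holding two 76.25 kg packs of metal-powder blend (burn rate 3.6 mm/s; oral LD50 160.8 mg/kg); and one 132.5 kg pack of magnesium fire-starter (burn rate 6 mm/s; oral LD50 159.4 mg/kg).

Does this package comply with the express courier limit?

No

With burn rate 3.6 mm/s (> 1.8 mm/s), the metal-powder blend falls in Class 4.2.
The magnesium fire-starter has burn rate 6 mm/s, which is > 1.8 mm/s, so it is Class 4.2 (Flammable Solid).
Class 4.2 net quantity: (two 76.25 kg packs = 152.5 kg) + 132.5 kg = 285 kg.
That exceeds the Class 4.2 express courier limit of 250 kg.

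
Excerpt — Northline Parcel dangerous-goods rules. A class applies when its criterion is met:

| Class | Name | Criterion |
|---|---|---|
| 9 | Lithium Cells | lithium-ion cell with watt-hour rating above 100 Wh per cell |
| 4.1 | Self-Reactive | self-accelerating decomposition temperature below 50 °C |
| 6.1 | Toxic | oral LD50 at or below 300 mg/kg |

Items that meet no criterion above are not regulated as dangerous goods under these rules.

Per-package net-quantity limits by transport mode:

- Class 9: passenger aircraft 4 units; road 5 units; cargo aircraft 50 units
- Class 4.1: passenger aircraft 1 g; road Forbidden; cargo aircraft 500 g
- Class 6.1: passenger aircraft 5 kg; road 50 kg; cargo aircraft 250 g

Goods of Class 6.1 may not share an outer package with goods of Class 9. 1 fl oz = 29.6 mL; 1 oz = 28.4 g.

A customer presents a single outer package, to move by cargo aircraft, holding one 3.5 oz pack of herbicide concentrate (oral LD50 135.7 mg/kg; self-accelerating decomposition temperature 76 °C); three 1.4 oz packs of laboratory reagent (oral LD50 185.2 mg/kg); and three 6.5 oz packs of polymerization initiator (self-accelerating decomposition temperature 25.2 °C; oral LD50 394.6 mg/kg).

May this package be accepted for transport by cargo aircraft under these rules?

No

Oral LD50 135.7 mg/kg meets the Class 6.1 criterion (Toxic), so the herbicide concentrate is Class 6.1.
With oral LD50 185.2 mg/kg (≤ 300 mg/kg), the laboratory reagent falls in Class 6.1.
With self-accelerating decomposition temperature 25.2 °C (< 50 °C), the polymerization initiator falls in Class 4.1.
Class 6.1 net quantity: (one 3.5 oz pack = 99.4 g) + (three 1.4 oz packs = 119.28 g) = 218.68 g.
218.68 g ≤ 250 g (cargo aircraft limit, Class 6.1) — within limit.
Class 4.1 quantity: three 6.5 oz packs = 553.8 g.
That exceeds the Class 4.1 cargo aircraft limit of 500 g.
The segregation rule (Class 6.1 with Class 9) does not apply to Class 6.1 with Class 4.1.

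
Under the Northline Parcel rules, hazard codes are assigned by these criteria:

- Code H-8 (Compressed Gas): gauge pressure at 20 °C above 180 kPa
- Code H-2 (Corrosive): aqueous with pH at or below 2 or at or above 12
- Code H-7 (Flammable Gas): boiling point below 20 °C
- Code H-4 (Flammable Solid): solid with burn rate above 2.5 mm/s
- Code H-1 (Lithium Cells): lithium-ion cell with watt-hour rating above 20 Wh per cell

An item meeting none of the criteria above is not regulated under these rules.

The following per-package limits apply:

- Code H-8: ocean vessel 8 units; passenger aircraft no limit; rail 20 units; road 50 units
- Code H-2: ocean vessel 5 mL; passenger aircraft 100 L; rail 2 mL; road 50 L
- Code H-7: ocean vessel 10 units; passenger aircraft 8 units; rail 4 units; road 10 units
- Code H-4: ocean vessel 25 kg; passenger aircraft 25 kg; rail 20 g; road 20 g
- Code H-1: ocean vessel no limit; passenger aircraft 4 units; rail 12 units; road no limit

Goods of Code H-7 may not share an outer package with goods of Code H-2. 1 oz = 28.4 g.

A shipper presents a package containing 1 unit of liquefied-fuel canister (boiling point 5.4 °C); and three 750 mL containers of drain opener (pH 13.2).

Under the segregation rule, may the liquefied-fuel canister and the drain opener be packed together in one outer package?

No

With boiling point 5.4 °C (< 20 °C), the liquefied-fuel canister falls in Code H-7.
With pH 13.2 (≥ 12), the drain opener falls in Code H-2.
Code H-7 and Code H-2 may not share an outer package.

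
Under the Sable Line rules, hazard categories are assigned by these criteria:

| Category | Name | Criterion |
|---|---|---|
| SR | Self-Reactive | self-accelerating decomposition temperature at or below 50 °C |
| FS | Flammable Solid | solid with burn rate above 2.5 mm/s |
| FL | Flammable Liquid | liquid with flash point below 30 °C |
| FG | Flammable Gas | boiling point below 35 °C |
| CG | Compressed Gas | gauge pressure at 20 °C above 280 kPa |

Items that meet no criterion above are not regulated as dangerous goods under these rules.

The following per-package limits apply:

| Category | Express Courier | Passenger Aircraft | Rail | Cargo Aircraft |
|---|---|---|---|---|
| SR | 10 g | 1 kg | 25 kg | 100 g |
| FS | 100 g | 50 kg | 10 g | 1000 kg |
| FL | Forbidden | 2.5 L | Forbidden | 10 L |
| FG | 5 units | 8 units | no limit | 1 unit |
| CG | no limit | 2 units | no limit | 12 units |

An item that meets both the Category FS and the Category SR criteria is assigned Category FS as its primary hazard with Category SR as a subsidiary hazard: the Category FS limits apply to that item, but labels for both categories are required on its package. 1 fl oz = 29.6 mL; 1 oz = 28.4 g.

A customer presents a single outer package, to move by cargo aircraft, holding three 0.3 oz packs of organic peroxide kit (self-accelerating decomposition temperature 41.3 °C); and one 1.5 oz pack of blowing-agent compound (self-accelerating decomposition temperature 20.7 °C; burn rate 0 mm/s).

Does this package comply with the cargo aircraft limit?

Yes

With self-accelerating decomposition temperature 41.3 °C (≤ 50 °C), the organic peroxide kit falls in Category SR.
The blowing-agent compound has self-accelerating decomposition temperature 20.7 °C, which is ≤ 50 °C, so it is Category SR (Self-Reactive).
Total Category SR: (three 0.3 oz packs = 25.56 g) + (one 1.5 oz pack = 42.6 g) = 68.16 g.
68.16 g ≤ 100 g (cargo aircraft limit, Category SR) — within limit.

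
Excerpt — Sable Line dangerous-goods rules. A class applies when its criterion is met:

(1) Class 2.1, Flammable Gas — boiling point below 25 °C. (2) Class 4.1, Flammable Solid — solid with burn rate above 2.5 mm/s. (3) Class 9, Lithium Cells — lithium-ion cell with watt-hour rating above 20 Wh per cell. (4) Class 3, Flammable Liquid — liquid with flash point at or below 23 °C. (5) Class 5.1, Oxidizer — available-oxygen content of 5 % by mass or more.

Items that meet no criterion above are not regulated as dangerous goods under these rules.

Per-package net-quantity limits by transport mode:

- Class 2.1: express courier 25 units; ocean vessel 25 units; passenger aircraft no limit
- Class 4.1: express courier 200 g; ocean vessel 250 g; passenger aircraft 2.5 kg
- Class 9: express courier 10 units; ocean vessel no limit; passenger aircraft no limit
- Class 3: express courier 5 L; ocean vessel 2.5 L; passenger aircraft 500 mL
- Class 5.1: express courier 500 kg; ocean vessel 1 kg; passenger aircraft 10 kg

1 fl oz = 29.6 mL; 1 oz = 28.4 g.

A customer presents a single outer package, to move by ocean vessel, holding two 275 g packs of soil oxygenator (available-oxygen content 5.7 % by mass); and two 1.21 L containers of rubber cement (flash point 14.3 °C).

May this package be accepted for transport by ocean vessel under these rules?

Yes

Available-oxygen content 5.7 % by mass meets the Class 5.1 criterion (Oxidizer), so the soil oxygenator is Class 5.1.
Rubber cement: flash point 14.3 °C ≤ 23 °C → Class 3 (Flammable Liquid).
Class 5.1 quantity: two 275 g packs = 550 g.
That is within the Class 5.1 ocean vessel limit of 1 kg.
Class 3 quantity: two 1.21 L containers = 2.42 L.
2.42 L is within the ocean vessel limit of 2.5 L for Class 3.
Every hazard class is within its ocean vessel limit and no segregation rule is violated.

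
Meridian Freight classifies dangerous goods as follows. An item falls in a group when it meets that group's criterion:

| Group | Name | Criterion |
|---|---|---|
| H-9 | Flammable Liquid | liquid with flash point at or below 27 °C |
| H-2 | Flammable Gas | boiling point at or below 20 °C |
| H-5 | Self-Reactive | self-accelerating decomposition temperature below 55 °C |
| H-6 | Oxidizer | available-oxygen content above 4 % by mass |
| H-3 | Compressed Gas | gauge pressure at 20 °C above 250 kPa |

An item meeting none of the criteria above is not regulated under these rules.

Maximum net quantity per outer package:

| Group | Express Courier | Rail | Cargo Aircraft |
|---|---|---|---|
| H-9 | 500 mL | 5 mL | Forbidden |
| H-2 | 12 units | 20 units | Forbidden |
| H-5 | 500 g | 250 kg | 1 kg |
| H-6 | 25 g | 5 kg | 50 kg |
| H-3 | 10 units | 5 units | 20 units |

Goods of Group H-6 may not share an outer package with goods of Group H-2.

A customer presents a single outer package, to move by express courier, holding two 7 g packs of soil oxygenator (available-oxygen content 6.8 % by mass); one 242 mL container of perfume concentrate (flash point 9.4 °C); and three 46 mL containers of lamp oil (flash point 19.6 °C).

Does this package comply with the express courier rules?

Yes

With available-oxygen content 6.8 % by mass (> 4 % by mass), the soil oxygenator falls in Group H-6.
With flash point 9.4 °C (≤ 27 °C), the perfume concentrate falls in Group H-9.
With flash point 19.6 °C (≤ 27 °C), the lamp oil falls in Group H-9.
Group H-6 quantity: two 7 g packs = 14 g.
14 g ≤ 25 g (express courier limit, Group H-6) — within limit.
Group H-9 net quantity: 242 mL + (three 46 mL containers = 138 mL) = 380 mL.
380 mL ≤ 500 mL (express courier limit, Group H-9) — within limit.
The segregation rule (Group H-6 with Group H-2) does not apply to Group H-6 with Group H-9.
Every hazard group is within its express courier limit and no segregation rule is violated.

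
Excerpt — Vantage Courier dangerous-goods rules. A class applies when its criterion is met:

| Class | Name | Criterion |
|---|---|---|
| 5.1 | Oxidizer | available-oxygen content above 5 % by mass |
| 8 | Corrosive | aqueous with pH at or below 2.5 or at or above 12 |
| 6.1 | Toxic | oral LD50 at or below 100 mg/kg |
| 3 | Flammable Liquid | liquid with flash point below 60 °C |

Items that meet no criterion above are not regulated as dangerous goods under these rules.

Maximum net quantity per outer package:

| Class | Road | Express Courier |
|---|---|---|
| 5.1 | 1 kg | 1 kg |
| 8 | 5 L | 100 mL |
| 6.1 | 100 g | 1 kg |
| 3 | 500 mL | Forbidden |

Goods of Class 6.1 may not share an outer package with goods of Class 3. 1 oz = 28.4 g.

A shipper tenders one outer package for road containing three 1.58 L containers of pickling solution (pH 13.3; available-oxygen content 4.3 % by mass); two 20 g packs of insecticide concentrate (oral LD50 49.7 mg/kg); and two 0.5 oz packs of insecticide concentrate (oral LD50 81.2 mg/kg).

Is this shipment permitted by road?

With pH 13.3 (≥ 12), the pickling solution falls in Class 8.
With oral LD50 49.7 mg/kg (≤ 100 mg/kg), the insecticide concentrate falls in Class 6.1.
With oral LD50 81.2 mg/kg (≤ 100 mg/kg), the insecticide concentrate falls in Class 6.1.
Total Class 6.1: (two 20 g packs = 40 g) + (two 0.5 oz packs = 28.4 g) = 68.4 g.
68.4 g ≤ 100 g (road limit, Class 6.1) — within limit.
Class 8 quantity: three 1.58 L containers = 4.74 L.
That is within the Class 8 road limit of 5 L.
The segregation rule (Class 6.1 with Class 3) does not apply to Class 6.1 with Class 8.
Every hazard class is within its road limit and no segregation rule is violated.

Yes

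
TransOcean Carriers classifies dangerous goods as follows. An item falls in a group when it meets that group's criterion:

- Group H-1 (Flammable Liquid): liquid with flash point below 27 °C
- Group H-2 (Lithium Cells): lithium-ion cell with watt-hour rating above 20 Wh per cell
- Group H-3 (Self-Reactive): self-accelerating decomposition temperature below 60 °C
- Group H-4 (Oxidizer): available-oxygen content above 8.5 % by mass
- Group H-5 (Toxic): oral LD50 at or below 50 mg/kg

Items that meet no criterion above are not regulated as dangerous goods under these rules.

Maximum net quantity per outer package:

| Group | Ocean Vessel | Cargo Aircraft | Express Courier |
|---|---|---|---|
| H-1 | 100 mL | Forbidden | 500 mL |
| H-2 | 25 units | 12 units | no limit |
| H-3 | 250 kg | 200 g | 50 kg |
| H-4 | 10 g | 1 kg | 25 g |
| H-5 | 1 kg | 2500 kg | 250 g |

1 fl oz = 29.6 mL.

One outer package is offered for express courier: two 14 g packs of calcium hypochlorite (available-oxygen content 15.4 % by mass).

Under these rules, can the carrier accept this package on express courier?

No

Calcium hypochlorite: available-oxygen content 15.4 % by mass > 8.5 % by mass → Group H-4 (Oxidizer).
Group H-4 quantity: two 14 g packs = 28 g.
That exceeds the Group H-4 express courier limit of 25 g.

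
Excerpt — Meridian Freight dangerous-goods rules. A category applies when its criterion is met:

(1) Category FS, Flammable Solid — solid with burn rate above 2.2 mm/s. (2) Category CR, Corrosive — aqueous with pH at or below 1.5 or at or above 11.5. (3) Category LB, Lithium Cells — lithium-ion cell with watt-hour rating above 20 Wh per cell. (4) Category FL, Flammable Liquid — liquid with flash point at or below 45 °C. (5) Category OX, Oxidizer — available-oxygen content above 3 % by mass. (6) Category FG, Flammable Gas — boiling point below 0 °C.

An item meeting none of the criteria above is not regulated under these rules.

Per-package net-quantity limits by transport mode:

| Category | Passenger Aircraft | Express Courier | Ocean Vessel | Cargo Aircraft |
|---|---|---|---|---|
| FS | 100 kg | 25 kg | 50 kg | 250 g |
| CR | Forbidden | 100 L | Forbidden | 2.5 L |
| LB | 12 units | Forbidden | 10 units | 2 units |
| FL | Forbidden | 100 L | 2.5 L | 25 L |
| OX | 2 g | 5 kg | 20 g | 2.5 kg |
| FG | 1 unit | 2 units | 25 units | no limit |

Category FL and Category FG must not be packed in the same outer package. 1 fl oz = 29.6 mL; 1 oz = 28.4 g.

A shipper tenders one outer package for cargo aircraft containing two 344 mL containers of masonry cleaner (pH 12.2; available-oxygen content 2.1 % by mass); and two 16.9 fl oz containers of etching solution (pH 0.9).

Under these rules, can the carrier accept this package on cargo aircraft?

Masonry cleaner: pH 12.2 ≥ 11.5 → Category CR (Corrosive).
The etching solution has pH 0.9, which is ≤ 1.5, so it is Category CR (Corrosive).
Total Category CR: (two 344 mL containers = 688 mL) + (two 16.9 fl oz containers = 1000.48 mL) = 1688.48 mL.
1688.48 mL is within the cargo aircraft limit of 2.5 L for Category CR.

Yes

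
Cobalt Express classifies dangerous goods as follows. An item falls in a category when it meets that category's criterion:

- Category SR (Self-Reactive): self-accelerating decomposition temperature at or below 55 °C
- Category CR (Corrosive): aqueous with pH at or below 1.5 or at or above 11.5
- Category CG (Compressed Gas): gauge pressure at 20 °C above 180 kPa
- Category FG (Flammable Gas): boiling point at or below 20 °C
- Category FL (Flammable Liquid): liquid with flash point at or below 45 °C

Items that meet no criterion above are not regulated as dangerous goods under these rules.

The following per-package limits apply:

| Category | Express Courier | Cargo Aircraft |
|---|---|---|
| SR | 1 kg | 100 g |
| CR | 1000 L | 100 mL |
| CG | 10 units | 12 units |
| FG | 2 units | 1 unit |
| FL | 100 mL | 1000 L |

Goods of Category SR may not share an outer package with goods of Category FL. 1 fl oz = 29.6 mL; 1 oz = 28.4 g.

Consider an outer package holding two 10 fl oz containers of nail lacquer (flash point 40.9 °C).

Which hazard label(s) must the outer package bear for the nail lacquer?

The nail lacquer has flash point 40.9 °C, which is ≤ 45 °C, so it is Category FL (Flammable Liquid).
Only the Category FL label is required.

Category FL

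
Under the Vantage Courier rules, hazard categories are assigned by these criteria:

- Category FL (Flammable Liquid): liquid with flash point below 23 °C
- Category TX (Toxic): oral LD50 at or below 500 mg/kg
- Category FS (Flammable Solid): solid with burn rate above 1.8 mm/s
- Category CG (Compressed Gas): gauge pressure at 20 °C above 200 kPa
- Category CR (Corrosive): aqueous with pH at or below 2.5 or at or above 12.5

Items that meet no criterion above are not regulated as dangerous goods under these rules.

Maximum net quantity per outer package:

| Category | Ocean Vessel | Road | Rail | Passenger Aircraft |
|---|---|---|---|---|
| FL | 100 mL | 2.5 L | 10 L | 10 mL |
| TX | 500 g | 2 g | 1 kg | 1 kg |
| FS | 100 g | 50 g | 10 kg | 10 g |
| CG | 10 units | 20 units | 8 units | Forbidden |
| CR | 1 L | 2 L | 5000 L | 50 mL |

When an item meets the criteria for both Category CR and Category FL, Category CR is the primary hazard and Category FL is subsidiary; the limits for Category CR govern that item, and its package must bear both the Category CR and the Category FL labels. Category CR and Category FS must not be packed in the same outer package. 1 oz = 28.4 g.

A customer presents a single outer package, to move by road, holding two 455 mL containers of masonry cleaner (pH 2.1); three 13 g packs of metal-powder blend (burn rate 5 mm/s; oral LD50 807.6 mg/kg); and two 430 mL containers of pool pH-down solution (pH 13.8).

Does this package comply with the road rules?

pH 2.1 meets the Category CR criterion (Corrosive), so the masonry cleaner is Category CR.
Burn rate 5 mm/s meets the Category FS criterion (Flammable Solid), so the metal-powder blend is Category FS.
The pool pH-down solution has pH 13.8, which is ≥ 12.5, so it is Category CR (Corrosive).
Total Category CR: (two 455 mL containers = 910 mL) + (two 430 mL containers = 860 mL) = 1.77 L.
That is within the Category CR road limit of 2 L.
Category FS quantity: three 13 g packs = 39 g.
39 g ≤ 50 g (road limit, Category FS) — within limit.
Category CR and Category FS may not share an outer package.

No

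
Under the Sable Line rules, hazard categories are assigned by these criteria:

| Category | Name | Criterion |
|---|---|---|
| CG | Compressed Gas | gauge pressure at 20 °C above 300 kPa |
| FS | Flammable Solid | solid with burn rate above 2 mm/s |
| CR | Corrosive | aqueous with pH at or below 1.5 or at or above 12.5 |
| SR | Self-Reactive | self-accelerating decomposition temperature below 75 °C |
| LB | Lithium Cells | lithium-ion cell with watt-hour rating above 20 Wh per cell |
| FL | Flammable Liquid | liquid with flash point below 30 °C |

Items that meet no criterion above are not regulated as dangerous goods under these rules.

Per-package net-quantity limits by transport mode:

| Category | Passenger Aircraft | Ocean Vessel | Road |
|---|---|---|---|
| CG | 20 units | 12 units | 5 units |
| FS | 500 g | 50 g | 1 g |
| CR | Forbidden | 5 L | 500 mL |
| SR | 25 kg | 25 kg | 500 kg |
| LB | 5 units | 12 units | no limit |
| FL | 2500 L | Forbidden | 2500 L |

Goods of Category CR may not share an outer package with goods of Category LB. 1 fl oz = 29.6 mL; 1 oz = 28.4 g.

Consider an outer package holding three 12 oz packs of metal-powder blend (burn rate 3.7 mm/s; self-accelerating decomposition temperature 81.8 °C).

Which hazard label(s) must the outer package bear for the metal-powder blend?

Category FS

The metal-powder blend has burn rate 3.7 mm/s, which is > 2 mm/s, so it is Category FS (Flammable Solid).
Only the Category FS label is required.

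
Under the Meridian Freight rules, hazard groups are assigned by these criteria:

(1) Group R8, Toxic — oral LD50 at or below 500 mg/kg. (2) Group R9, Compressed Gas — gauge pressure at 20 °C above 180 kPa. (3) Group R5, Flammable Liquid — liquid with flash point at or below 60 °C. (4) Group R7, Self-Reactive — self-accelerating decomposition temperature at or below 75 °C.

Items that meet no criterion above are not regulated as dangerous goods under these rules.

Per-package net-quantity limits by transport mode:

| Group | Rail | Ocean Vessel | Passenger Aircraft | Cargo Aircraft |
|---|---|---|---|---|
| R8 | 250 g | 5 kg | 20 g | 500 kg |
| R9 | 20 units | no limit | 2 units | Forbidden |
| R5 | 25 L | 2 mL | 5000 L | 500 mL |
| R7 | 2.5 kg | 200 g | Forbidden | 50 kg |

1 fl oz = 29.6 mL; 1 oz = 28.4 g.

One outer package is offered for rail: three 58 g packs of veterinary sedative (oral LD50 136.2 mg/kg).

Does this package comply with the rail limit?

Yes

With oral LD50 136.2 mg/kg (≤ 500 mg/kg), the veterinary sedative falls in Group R8.
Group R8 quantity: three 58 g packs = 174 g.
174 g ≤ 250 g (rail limit, Group R8) — within limit.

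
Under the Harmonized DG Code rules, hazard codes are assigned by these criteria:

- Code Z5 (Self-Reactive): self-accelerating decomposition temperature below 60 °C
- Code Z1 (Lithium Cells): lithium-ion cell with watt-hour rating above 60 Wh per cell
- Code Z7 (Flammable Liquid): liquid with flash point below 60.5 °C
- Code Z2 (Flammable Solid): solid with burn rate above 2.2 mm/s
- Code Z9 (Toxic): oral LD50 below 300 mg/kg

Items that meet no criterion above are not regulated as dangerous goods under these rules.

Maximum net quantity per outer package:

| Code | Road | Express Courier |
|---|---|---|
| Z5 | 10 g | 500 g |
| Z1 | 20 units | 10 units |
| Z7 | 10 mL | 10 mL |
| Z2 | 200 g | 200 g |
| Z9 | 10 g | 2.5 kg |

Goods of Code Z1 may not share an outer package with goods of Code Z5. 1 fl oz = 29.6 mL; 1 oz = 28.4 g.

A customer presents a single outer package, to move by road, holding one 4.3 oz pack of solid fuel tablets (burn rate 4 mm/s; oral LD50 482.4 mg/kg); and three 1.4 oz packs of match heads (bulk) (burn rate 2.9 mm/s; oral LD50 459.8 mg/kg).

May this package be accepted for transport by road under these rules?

With burn rate 4 mm/s (> 2.2 mm/s), the solid fuel tablets fall in Code Z2.
Burn rate 2.9 mm/s meets the Code Z2 criterion (Flammable Solid), so the match heads (bulk) are Code Z2.
Total Code Z2: (one 4.3 oz pack = 122.12 g) + (three 1.4 oz packs = 119.28 g) = 241.4 g.
241.4 g > 200 g (road limit, Code Z2) — over the limit.

No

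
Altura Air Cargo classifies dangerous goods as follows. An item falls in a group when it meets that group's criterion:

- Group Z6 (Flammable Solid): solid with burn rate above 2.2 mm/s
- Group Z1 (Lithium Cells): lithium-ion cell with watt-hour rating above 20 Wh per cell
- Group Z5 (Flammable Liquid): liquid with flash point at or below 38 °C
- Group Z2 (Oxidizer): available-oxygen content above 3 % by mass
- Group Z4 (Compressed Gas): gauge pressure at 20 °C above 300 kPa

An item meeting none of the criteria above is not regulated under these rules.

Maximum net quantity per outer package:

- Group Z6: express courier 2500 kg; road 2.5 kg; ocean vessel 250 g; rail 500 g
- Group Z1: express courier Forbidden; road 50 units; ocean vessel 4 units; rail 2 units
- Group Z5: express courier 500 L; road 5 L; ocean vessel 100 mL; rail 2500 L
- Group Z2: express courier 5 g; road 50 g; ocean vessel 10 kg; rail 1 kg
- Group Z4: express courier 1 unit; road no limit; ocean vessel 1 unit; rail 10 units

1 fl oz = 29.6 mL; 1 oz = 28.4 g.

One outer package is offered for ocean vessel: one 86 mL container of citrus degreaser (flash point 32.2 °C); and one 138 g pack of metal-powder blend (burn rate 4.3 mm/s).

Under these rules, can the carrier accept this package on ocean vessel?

Citrus degreaser: flash point 32.2 °C ≤ 38 °C → Group Z5 (Flammable Liquid).
Metal-powder blend: burn rate 4.3 mm/s > 2.2 mm/s → Group Z6 (Flammable Solid).
Group Z6 quantity: 138 g.
That is within the Group Z6 ocean vessel limit of 250 g.
Group Z5 quantity: 86 mL.
86 mL is within the ocean vessel limit of 100 mL for Group Z5.
Every hazard group is within its ocean vessel limit and no segregation rule is violated.

Yes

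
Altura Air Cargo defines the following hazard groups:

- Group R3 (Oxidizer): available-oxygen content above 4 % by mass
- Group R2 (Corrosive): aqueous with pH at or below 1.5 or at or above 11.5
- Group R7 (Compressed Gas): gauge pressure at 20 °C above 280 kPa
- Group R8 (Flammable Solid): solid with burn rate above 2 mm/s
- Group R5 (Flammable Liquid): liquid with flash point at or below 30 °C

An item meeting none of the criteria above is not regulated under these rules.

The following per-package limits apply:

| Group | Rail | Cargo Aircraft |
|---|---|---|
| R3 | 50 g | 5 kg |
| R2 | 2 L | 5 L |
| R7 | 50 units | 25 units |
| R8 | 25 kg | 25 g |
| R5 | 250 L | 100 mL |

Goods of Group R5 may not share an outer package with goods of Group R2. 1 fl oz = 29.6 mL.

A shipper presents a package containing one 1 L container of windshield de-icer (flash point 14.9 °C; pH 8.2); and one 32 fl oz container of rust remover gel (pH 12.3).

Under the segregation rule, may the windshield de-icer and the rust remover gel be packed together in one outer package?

The windshield de-icer has flash point 14.9 °C, which is ≤ 30 °C, so it is Group R5 (Flammable Liquid).
pH 12.3 meets the Group R2 criterion (Corrosive), so the rust remover gel is Group R2.
Group R5 and Group R2 may not share an outer package.

No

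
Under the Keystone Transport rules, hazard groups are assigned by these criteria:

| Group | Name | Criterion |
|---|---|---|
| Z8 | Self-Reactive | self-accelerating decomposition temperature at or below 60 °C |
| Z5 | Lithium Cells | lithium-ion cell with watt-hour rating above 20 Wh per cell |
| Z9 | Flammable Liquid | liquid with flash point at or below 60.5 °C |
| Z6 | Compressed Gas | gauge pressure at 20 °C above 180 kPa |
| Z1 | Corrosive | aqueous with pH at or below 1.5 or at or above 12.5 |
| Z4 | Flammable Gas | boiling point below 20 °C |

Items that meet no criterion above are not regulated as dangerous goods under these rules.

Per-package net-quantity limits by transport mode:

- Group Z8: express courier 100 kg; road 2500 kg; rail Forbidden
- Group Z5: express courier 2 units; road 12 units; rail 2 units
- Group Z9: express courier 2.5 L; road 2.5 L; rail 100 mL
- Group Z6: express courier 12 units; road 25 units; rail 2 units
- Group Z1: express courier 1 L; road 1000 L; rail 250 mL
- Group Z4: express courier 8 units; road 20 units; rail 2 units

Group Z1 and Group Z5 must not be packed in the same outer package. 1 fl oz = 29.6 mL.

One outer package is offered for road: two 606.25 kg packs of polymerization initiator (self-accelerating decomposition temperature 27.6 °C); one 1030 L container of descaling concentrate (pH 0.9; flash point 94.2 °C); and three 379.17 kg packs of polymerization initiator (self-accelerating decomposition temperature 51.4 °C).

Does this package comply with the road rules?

No

The polymerization initiator has self-accelerating decomposition temperature 27.6 °C, which is ≤ 60 °C, so it is Group Z8 (Self-Reactive).
pH 0.9 meets the Group Z1 criterion (Corrosive), so the descaling concentrate is Group Z1.
With self-accelerating decomposition temperature 51.4 °C (≤ 60 °C), the polymerization initiator falls in Group Z8.
Total Group Z8: (two 606.25 kg packs = 1212.5 kg) + (three 379.17 kg packs = 1137.51 kg) = 2350.01 kg.
2350.01 kg ≤ 2500 kg (road limit, Group Z8) — within limit.
Group Z1 quantity: 1030 L.
That exceeds the Group Z1 road limit of 1000 L.
The segregation rule (Group Z1 with Group Z5) does not apply to Group Z8 with Group Z1.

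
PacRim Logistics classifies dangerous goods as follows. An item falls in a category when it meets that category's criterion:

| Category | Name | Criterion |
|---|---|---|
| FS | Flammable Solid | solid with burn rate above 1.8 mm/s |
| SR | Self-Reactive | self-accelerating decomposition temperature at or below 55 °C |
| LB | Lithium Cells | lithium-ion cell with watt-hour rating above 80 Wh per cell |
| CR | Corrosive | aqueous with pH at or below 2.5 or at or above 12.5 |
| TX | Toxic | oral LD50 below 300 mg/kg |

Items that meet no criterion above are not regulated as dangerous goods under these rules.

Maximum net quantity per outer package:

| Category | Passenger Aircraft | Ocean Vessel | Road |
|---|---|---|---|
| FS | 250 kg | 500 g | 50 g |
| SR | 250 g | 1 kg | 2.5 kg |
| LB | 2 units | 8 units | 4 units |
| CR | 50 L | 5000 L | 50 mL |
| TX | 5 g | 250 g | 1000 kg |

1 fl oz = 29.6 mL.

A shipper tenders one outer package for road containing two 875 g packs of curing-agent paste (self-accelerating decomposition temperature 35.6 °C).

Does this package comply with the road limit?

Yes

The curing-agent paste has self-accelerating decomposition temperature 35.6 °C, which is ≤ 55 °C, so it is Category SR (Self-Reactive).
Category SR quantity: two 875 g packs = 1.75 kg.
1.75 kg ≤ 2.5 kg (road limit, Category SR) — within limit.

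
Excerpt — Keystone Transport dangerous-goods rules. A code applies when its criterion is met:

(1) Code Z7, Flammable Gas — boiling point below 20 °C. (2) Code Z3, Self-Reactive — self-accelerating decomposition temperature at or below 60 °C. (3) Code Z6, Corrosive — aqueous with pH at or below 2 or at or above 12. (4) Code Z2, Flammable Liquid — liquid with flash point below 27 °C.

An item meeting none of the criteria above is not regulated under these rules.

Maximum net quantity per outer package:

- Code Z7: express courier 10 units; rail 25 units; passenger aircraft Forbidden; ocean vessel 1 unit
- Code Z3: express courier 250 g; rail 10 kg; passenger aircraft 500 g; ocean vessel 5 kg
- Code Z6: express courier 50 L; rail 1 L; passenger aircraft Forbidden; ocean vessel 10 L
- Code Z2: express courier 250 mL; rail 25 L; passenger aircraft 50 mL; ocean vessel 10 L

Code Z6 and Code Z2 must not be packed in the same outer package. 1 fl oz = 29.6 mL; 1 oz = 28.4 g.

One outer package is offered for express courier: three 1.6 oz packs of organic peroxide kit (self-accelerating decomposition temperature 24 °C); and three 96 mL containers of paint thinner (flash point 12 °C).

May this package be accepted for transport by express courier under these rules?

Self-accelerating decomposition temperature 24 °C meets the Code Z3 criterion (Self-Reactive), so the organic peroxide kit is Code Z3.
Flash point 12 °C meets the Code Z2 criterion (Flammable Liquid), so the paint thinner is Code Z2.
Code Z2 quantity: three 96 mL containers = 288 mL.
288 mL exceeds the express courier limit of 250 mL for Code Z2.
Code Z3 quantity: three 1.6 oz packs = 136.32 g.
136.32 g ≤ 250 g (express courier limit, Code Z3) — within limit.
The segregation rule (Code Z6 with Code Z2) does not apply to Code Z2 with Code Z3.

No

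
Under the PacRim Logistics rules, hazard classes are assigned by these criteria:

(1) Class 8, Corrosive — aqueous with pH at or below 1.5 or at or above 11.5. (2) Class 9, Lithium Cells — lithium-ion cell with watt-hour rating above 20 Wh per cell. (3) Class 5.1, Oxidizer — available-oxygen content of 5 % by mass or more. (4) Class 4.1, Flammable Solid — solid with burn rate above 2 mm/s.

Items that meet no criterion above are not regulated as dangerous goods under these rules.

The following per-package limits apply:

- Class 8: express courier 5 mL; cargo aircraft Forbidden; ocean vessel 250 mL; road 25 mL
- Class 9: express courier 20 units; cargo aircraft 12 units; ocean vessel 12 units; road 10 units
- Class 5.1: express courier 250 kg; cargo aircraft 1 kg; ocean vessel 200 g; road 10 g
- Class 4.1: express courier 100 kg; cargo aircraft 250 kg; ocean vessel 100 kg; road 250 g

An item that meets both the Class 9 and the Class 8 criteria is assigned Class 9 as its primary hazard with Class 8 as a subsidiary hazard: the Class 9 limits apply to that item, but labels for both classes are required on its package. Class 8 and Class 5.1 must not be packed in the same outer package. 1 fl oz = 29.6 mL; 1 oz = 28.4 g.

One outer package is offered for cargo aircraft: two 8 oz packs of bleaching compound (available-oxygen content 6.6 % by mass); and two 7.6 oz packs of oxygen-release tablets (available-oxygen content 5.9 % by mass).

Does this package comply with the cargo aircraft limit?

Bleaching compound: available-oxygen content 6.6 % by mass ≥ 5 % by mass → Class 5.1 (Oxidizer).
The oxygen-release tablets have available-oxygen content 5.9 % by mass, which is ≥ 5 % by mass, so they are Class 5.1 (Oxidizer).
Class 5.1 net quantity: (two 8 oz packs = 454.4 g) + (two 7.6 oz packs = 431.68 g) = 886.08 g.
That is within the Class 5.1 cargo aircraft limit of 1 kg.

Yes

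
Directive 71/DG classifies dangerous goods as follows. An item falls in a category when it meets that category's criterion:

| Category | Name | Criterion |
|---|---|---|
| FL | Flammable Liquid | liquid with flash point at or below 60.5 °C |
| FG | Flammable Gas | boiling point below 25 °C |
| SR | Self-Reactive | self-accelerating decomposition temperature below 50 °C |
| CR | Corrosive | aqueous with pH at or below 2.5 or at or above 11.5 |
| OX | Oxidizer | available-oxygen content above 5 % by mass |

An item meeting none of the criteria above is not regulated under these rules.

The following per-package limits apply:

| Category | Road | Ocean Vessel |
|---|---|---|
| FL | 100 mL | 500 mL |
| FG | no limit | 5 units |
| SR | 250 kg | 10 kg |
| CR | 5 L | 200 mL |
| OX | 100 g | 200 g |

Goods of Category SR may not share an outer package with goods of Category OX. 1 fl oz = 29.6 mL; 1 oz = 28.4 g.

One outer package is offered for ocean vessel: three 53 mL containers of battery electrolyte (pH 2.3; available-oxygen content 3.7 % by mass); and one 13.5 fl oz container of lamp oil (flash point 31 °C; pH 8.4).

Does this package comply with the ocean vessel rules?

With pH 2.3 (≤ 2.5), the battery electrolyte falls in Category CR.
Lamp oil: flash point 31 °C ≤ 60.5 °C → Category FL (Flammable Liquid).
Category FL quantity: one 13.5 fl oz container = 399.6 mL.
That is within the Category FL ocean vessel limit of 500 mL.
Category CR quantity: three 53 mL containers = 159 mL.
159 mL is within the ocean vessel limit of 200 mL for Category CR.
The segregation rule (Category SR with Category OX) does not apply to Category FL with Category CR.
Every hazard category is within its ocean vessel limit and no segregation rule is violated.

Yes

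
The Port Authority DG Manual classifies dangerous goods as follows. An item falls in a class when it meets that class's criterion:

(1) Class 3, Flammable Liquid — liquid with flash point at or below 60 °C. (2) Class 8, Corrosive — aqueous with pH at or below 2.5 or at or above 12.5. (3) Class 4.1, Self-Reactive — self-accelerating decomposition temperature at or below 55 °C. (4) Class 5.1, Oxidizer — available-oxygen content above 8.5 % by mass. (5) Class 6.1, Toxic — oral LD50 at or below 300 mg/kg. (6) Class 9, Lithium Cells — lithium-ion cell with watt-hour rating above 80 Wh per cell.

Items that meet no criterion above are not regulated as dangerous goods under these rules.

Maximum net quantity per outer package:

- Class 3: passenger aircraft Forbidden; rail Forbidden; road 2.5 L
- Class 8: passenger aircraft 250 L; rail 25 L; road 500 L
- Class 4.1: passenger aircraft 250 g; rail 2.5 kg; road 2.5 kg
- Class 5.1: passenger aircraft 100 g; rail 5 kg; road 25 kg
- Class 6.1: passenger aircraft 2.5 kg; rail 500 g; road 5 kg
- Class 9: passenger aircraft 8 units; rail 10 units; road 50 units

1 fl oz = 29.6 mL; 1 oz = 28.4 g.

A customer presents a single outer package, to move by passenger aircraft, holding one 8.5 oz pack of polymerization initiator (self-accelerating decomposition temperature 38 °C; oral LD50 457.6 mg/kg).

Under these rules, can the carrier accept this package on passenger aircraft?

Yes

Self-accelerating decomposition temperature 38 °C meets the Class 4.1 criterion (Self-Reactive), so the polymerization initiator is Class 4.1.
Class 4.1 quantity: one 8.5 oz pack = 241.4 g.
241.4 g is within the passenger aircraft limit of 250 g for Class 4.1.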